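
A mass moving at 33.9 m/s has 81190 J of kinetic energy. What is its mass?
m = 2·KE/v² = 2·81190/(33.9)² = 141.3 kg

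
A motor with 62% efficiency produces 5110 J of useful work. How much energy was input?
W_in = W_out/η = 5110/0.62 = 8242 J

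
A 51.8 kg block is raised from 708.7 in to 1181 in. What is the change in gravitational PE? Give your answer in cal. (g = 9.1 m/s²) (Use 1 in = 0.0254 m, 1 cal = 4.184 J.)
Convert to SI: m = 51.8 kg, Δh = 11.9964 m
ΔPE = mgΔh = (51.8)(9.1)(11.9964) = 5654.87 J = 1352 cal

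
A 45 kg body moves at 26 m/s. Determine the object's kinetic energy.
KE = ½mv² = ½(45)(26)² = 15210.0 J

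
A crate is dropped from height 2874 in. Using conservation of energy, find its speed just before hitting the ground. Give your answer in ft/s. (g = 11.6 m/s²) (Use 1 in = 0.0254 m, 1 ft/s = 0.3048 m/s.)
Convert to SI: h = 72.9996 m
mgh = ½mv² ⇒ v = √(2gh) = √(2·11.6·72.9996) = 41.1533 m/s = 135.0 ft/s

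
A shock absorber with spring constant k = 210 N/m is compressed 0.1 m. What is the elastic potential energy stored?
PE = ½kx² = ½(210)(0.1)² = 1.05 J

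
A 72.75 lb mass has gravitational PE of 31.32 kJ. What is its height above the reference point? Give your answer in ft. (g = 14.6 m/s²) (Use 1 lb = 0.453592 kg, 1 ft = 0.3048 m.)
Convert to SI: m = 32.9988 kg, PE = 31320.0 J
h = PE/(mg) = 31320.0/(32.9988·14.6) = 65.0086 m = 213.3 ft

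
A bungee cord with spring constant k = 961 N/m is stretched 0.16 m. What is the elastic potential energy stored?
PE = ½kx² = ½(961)(0.16)² = 12.3 J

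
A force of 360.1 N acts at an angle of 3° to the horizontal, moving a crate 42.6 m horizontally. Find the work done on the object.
W = F·d·cosθ = (360.1)(42.6)cos(3°) = 15320 J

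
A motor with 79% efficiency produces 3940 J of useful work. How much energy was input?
W_in = W_out/η = 3940/0.79 = 4987 J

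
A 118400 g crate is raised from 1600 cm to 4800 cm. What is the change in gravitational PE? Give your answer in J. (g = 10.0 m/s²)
Convert to SI: m = 118.4 kg, Δh = 32.0 m
ΔPE = mgΔh = (118.4)(10.0)(32.0) = 37890 J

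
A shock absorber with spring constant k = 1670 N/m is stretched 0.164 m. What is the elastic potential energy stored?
PE = ½kx² = ½(1670)(0.164)² = 22.46 J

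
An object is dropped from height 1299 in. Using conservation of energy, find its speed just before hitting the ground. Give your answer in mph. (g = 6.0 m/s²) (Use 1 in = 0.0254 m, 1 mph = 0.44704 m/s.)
Convert to SI: h = 32.9946 m
mgh = ½mv² ⇒ v = √(2gh) = √(2·6.0·32.9946) = 19.8981 m/s = 44.51 mph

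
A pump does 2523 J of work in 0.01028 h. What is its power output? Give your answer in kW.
Convert to SI: W = 2523.0 J, t = 37.008 s
P = W/t = 2523.0/37.008 = 68.1744 W = 0.06817 kW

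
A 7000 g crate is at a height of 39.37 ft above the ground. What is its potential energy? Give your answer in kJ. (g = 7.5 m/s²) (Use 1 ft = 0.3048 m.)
Convert to SI: m = 7.0 kg, h = 12.0 m
PE = mgh = (7.0)(7.5)(12.0) = 629.999 J = 0.63 kJ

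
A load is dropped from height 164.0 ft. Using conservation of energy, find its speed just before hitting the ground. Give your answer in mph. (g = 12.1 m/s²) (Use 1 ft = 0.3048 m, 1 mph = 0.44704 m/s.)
Convert to SI: h = 49.9872 m
mgh = ½mv² ⇒ v = √(2gh) = √(2·12.1·49.9872) = 34.7806 m/s = 77.8 mph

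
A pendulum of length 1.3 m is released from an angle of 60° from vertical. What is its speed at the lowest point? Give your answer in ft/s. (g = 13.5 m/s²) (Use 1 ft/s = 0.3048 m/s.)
h = L(1 − cosθ) = 1.3(1 − cos60°) = 0.65 m
v = √(2gh) = √(2·13.5·0.65) = 4.18927 m/s = 13.74 ft/s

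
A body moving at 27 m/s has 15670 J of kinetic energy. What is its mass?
m = 2·KE/v² = 2·15670/(27)² = 42.99 kg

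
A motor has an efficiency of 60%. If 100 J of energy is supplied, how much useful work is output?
W_out = η·W_in = 0.6·100 = 60.0 J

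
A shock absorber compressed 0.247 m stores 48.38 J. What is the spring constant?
k = 2·PE/x² = 2·48.38/(0.247)² = 1586 N/m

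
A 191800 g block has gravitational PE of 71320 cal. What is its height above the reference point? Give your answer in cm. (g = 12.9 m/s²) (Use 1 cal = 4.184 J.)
Convert to SI: m = 191.8 kg, PE = 298403 J
h = PE/(mg) = 298403/(191.8·12.9) = 120.605 m = 12060 cm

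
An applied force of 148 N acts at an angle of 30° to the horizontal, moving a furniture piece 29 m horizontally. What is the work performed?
W = F·d·cosθ = (148)(29)cos(30°) = 3717 J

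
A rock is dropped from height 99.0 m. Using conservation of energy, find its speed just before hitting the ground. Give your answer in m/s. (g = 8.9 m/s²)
mgh = ½mv² ⇒ v = √(2gh) = √(2·8.9·99.0) = 41.98 m/s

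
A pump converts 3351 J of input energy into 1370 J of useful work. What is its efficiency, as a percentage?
η = W_out/W_in = 1370/3351 = 40.88%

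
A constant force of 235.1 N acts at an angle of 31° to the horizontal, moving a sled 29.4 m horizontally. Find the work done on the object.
W = F·d·cosθ = (235.1)(29.4)cos(31°) = 5925 J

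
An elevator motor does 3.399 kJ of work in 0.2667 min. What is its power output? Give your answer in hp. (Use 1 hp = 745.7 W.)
Convert to SI: W = 3399.0 J, t = 16.002 s
P = W/t = 3399.0/16.002 = 212.411 W = 0.2848 hp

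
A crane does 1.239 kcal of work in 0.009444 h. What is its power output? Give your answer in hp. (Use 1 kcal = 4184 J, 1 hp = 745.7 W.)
Convert to SI: W = 5183.98 J, t = 33.9984 s
P = W/t = 5183.98/33.9984 = 152.477 W = 0.2045 hp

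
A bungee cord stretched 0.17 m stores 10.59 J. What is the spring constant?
k = 2·PE/x² = 2·10.59/(0.17)² = 732.9 N/m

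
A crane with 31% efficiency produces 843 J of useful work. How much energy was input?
W_in = W_out/η = 843/0.31 = 2719 J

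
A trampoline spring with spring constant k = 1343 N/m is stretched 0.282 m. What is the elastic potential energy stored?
PE = ½kx² = ½(1343)(0.282)² = 53.4 J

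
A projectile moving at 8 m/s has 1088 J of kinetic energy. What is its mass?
m = 2·KE/v² = 2·1088/(8)² = 34.0 kg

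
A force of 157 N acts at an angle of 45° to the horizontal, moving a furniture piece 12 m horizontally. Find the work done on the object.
W = F·d·cosθ = (157)(12)cos(45°) = 1332 J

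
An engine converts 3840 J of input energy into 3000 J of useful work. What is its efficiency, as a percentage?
η = W_out/W_in = 3000/3840 = 78.13%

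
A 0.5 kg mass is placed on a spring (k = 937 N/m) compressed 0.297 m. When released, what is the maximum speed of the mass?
½kx² = ½mv² ⇒ v = x√(k/m) = (0.297)√(937/0.5) = 12.86 m/s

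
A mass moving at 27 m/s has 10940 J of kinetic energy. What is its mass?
m = 2·KE/v² = 2·10940/(27)² = 30.01 kg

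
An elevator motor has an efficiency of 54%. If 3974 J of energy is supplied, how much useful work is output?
W_out = η·W_in = 0.54·3974 = 2145.96 J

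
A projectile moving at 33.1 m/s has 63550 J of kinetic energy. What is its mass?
m = 2·KE/v² = 2·63550/(33.1)² = 116.0 kg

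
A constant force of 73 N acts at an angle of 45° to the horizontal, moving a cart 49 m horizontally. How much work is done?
W = F·d·cosθ = (73)(49)cos(45°) = 2529 J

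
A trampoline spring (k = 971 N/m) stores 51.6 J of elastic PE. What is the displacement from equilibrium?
x = √(2·PE/k) = √(2·51.6/971) = 0.326 m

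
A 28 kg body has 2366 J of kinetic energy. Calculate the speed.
v = √(2·KE/m) = √(2·2366/28) = 13.0 m/s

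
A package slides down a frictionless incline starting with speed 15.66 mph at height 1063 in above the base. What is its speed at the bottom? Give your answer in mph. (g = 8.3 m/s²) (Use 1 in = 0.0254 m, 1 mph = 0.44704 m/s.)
Convert to SI: v₀ = 7.00065 m/s, h = 27.0002 m
½mv₀² + mgh = ½mv² ⇒ v = √(v₀² + 2gh) = √(7.00065² + 2·8.3·27.0002) = 22.2983 m/s = 49.88 mph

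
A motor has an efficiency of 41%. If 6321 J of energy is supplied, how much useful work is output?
W_out = η·W_in = 0.41·6321 = 2591.61 J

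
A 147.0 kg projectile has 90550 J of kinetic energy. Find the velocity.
v = √(2·KE/m) = √(2·90550/147.0) = 35.1 m/s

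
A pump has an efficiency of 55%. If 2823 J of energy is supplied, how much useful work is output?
W_out = η·W_in = 0.55·2823 = 1552.65 J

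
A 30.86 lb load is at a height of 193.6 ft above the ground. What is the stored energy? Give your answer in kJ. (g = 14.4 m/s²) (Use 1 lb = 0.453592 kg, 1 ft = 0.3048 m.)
Convert to SI: m = 13.9978 kg, h = 59.0093 m
PE = mgh = (13.9978)(14.4)(59.0093) = 11894.4 J = 11.89 kJ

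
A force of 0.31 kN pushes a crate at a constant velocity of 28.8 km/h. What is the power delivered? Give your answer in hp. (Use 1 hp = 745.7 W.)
Convert to SI: F = 310.0 N, v = 8.0 m/s
P = Fv = (310.0)(8.0) = 2480.0 W = 3.326 hp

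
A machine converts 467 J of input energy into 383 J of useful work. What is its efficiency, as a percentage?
η = W_out/W_in = 383/467 = 82.01%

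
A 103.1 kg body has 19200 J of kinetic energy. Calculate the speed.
v = √(2·KE/m) = √(2·19200/103.1) = 19.3 m/s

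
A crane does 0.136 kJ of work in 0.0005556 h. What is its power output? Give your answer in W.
Convert to SI: W = 136.0 J, t = 2.00016 s
P = W/t = 136.0/2.00016 = 67.99 W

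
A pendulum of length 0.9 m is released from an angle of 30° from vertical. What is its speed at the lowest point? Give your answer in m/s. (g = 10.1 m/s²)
h = L(1 − cosθ) = 0.9(1 − cos30°) = 0.120577 m
v = √(2gh) = √(2·10.1·0.120577) = 1.561 m/s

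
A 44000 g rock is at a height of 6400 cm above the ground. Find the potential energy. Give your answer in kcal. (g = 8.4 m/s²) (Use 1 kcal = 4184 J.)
Convert to SI: m = 44.0 kg, h = 64.0 m
PE = mgh = (44.0)(8.4)(64.0) = 23654.4 J = 5.654 kcal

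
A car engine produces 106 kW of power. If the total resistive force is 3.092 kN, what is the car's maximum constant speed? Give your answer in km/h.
Convert to SI: F = 3092.0 N
P = Fv ⇒ v = P/F = 106000 W/3092.0 N = 34.282 m/s = 123.4 km/h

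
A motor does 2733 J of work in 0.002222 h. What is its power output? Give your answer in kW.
Convert to SI: W = 2733.0 J, t = 7.9992 s
P = W/t = 2733.0/7.9992 = 341.659 W = 0.3417 kW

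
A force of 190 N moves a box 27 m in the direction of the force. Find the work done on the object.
W = F·d = (190)(27) = 5130 J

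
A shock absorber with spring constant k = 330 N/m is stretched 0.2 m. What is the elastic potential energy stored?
PE = ½kx² = ½(330)(0.2)² = 6.6 J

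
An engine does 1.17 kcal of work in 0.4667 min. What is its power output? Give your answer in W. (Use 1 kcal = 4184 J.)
Convert to SI: W = 4895.28 J, t = 28.002 s
P = W/t = 4895.28/28.002 = 174.8 W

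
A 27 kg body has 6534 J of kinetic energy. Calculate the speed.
v = √(2·KE/m) = √(2·6534/27) = 22.0 m/s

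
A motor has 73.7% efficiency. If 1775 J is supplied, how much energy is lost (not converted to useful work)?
W_lost = W_in(1 − η) = 1775·(1 − 0.737) = 466.8 J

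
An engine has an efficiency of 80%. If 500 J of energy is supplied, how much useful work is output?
W_out = η·W_in = 0.8·500 = 400.0 J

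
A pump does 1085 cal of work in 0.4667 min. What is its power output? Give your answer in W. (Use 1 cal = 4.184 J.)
Convert to SI: W = 4539.64 J, t = 28.002 s
P = W/t = 4539.64/28.002 = 162.1 W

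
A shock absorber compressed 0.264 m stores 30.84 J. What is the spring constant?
k = 2·PE/x² = 2·30.84/(0.264)² = 885.0 N/m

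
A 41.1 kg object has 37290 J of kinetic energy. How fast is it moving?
v = √(2·KE/m) = √(2·37290/41.1) = 42.6 m/s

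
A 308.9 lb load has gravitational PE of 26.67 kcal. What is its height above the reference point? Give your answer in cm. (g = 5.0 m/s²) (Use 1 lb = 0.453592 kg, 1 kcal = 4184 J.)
Convert to SI: m = 140.115 kg, PE = 111587 J
h = PE/(mg) = 111587/(140.115·5.0) = 159.28 m = 15930 cm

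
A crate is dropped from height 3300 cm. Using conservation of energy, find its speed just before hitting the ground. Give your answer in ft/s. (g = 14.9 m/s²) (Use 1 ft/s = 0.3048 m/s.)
Convert to SI: h = 33.0 m
mgh = ½mv² ⇒ v = √(2gh) = √(2·14.9·33.0) = 31.3592 m/s = 102.9 ft/s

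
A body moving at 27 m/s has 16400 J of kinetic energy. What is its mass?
m = 2·KE/v² = 2·16400/(27)² = 44.99 kg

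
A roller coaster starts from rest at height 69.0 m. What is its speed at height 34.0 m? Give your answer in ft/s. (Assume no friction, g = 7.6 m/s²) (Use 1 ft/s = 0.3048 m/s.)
mgh₁ = mgh₂ + ½mv² ⇒ v = √(2g(h₁−h₂)) = √(2·7.6·35.0) = 23.0651 m/s = 75.67 ft/s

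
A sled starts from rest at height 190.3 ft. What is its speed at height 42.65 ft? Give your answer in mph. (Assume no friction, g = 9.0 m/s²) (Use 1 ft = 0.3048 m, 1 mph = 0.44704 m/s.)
Convert to SI: h₁−h₂ = 45.0037 m
mgh₁ = mgh₂ + ½mv² ⇒ v = √(2g(h₁−h₂)) = √(2·9.0·45.0037) = 28.4617 m/s = 63.67 mph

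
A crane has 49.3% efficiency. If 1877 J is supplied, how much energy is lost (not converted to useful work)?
W_lost = W_in(1 − η) = 1877·(1 − 0.493) = 951.6 J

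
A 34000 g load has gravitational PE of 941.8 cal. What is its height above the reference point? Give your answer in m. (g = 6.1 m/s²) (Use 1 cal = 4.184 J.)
Convert to SI: m = 34.0 kg, PE = 3940.49 J
h = PE/(mg) = 3940.49/(34.0·6.1) = 19.0 m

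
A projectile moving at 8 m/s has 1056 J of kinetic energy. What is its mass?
m = 2·KE/v² = 2·1056/(8)² = 33.0 kg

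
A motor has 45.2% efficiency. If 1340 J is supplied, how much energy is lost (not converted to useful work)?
W_lost = W_in(1 − η) = 1340·(1 − 0.452) = 734.3 J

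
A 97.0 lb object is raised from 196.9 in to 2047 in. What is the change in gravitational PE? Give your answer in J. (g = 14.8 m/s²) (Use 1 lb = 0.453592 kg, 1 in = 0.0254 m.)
Convert to SI: m = 43.9984 kg, Δh = 46.9925 m
ΔPE = mgΔh = (43.9984)(14.8)(46.9925) = 30600 J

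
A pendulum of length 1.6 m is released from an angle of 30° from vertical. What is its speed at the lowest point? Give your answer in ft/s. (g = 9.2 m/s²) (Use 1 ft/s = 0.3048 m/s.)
h = L(1 − cosθ) = 1.6(1 − cos30°) = 0.214359 m
v = √(2gh) = √(2·9.2·0.214359) = 1.986 m/s = 6.516 ft/s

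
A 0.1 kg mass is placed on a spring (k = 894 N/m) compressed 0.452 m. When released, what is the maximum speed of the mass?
½kx² = ½mv² ⇒ v = x√(k/m) = (0.452)√(894/0.1) = 42.74 m/s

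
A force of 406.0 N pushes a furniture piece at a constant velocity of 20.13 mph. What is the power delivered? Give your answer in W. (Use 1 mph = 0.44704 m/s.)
Convert to SI: F = 406.0 N, v = 8.99892 m/s
P = Fv = (406.0)(8.99892) = 3654 W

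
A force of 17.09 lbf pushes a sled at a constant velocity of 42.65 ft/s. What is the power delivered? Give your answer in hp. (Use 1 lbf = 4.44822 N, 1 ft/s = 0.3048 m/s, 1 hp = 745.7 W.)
Convert to SI: F = 76.0201 N, v = 12.9997 m/s
P = Fv = (76.0201)(12.9997) = 988.24 W = 1.325 hp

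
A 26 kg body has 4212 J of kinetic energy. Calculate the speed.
v = √(2·KE/m) = √(2·4212/26) = 18.0 m/s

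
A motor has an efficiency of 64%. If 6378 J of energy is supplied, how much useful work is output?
W_out = η·W_in = 0.64·6378 = 4081.92 J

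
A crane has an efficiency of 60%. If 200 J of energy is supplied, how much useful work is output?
W_out = η·W_in = 0.6·200 = 120.0 J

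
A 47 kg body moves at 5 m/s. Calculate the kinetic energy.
KE = ½mv² = ½(47)(5)² = 587.5 J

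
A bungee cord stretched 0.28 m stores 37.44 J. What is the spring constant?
k = 2·PE/x² = 2·37.44/(0.28)² = 955.1 N/m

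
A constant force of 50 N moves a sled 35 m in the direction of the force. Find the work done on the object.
W = F·d = (50)(35) = 1750 J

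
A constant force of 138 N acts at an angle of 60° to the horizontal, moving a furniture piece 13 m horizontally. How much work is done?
W = F·d·cosθ = (138)(13)cos(60°) = 897.0 J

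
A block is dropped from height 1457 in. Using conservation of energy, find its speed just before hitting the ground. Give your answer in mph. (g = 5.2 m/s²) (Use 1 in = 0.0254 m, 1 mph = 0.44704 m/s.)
Convert to SI: h = 37.0078 m
mgh = ½mv² ⇒ v = √(2gh) = √(2·5.2·37.0078) = 19.6184 m/s = 43.89 mph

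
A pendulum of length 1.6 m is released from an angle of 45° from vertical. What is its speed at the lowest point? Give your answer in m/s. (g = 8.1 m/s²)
h = L(1 − cosθ) = 1.6(1 − cos45°) = 0.468629 m
v = √(2gh) = √(2·8.1·0.468629) = 2.755 m/s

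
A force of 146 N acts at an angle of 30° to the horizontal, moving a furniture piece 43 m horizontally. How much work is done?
W = F·d·cosθ = (146)(43)cos(30°) = 5437 J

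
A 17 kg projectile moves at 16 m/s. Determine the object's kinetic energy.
KE = ½mv² = ½(17)(16)² = 2176.0 J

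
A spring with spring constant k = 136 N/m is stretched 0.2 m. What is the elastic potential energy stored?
PE = ½kx² = ½(136)(0.2)² = 2.72 J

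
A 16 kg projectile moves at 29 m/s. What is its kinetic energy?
KE = ½mv² = ½(16)(29)² = 6728.0 J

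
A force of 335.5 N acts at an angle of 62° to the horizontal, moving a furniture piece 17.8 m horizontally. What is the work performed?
W = F·d·cosθ = (335.5)(17.8)cos(62°) = 2804 J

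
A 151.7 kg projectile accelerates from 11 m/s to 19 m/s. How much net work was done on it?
W = ΔKE = ½m(v₂² − v₁²) = ½(151.7)(19² − 11²) = 18204.0 J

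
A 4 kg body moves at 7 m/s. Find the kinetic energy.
KE = ½mv² = ½(4)(7)² = 98.0 J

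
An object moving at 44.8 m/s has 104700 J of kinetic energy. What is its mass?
m = 2·KE/v² = 2·104700/(44.8)² = 104.3 kg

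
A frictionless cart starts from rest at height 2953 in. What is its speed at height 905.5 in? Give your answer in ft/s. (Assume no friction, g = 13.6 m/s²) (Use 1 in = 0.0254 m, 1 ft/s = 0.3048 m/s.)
Convert to SI: h₁−h₂ = 52.0065 m
mgh₁ = mgh₂ + ½mv² ⇒ v = √(2g(h₁−h₂)) = √(2·13.6·52.0065) = 37.6109 m/s = 123.4 ft/s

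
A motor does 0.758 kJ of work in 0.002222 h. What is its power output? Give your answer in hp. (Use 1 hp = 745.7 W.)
Convert to SI: W = 758.0 J, t = 7.9992 s
P = W/t = 758.0/7.9992 = 94.7595 W = 0.1271 hp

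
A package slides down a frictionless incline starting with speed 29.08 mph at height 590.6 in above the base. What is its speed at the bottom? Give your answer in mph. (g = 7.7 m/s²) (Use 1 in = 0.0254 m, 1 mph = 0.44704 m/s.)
Convert to SI: v₀ = 12.9999 m/s, h = 15.0012 m
½mv₀² + mgh = ½mv² ⇒ v = √(v₀² + 2gh) = √(12.9999² + 2·7.7·15.0012) = 20.0004 m/s = 44.74 mph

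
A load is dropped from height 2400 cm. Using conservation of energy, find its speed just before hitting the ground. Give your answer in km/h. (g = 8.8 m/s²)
Convert to SI: h = 24.0 m
mgh = ½mv² ⇒ v = √(2gh) = √(2·8.8·24.0) = 20.5524 m/s = 73.99 km/h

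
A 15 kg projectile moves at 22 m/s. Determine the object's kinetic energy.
KE = ½mv² = ½(15)(22)² = 3630.0 J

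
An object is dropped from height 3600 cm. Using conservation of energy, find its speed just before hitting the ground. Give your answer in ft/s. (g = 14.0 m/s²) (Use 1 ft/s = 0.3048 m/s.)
Convert to SI: h = 36.0 m
mgh = ½mv² ⇒ v = √(2gh) = √(2·14.0·36.0) = 31.749 m/s = 104.2 ft/s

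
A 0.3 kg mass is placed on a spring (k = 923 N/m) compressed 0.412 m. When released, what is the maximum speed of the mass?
½kx² = ½mv² ⇒ v = x√(k/m) = (0.412)√(923/0.3) = 22.85 m/s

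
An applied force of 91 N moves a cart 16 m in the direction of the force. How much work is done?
W = F·d = (91)(16) = 1456 J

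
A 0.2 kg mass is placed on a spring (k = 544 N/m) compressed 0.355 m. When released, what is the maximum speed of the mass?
½kx² = ½mv² ⇒ v = x√(k/m) = (0.355)√(544/0.2) = 18.51 m/s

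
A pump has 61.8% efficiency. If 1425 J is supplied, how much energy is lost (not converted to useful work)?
W_lost = W_in(1 − η) = 1425·(1 − 0.618) = 544.4 J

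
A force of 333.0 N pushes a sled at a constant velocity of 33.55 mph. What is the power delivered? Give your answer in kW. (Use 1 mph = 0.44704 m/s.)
Convert to SI: F = 333.0 N, v = 14.9982 m/s
P = Fv = (333.0)(14.9982) = 4994.4 W = 4.994 kW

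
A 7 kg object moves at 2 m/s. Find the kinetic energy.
KE = ½mv² = ½(7)(2)² = 14.0 J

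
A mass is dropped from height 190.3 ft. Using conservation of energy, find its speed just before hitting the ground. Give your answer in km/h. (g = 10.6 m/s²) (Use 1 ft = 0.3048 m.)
Convert to SI: h = 58.0034 m
mgh = ½mv² ⇒ v = √(2gh) = √(2·10.6·58.0034) = 35.0667 m/s = 126.2 km/h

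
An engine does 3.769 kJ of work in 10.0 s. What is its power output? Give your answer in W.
Convert to SI: W = 3769.0 J, t = 10.0 s
P = W/t = 3769.0/10.0 = 376.9 W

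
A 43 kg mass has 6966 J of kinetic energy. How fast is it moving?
v = √(2·KE/m) = √(2·6966/43) = 18.0 m/s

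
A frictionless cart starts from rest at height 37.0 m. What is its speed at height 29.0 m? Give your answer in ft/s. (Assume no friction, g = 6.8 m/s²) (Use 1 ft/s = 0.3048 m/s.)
mgh₁ = mgh₂ + ½mv² ⇒ v = √(2g(h₁−h₂)) = √(2·6.8·8.0) = 10.4307 m/s = 34.22 ft/s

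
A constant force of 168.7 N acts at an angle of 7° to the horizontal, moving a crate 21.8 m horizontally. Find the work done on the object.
W = F·d·cosθ = (168.7)(21.8)cos(7°) = 3650 J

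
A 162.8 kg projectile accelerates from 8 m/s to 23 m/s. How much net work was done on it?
W = ΔKE = ½m(v₂² − v₁²) = ½(162.8)(23² − 8²) = 37851.0 J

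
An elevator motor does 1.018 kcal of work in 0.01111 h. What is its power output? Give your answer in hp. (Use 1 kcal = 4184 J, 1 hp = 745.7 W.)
Convert to SI: W = 4259.31 J, t = 39.996 s
P = W/t = 4259.31/39.996 = 106.493 W = 0.1428 hp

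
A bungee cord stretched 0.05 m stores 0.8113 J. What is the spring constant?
k = 2·PE/x² = 2·0.8113/(0.05)² = 649.0 N/m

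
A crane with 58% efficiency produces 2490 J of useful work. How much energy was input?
W_in = W_out/η = 2490/0.58 = 4293 J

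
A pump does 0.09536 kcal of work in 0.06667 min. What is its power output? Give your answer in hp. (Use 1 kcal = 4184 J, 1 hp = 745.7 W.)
Convert to SI: W = 398.986 J, t = 4.0002 s
P = W/t = 398.986/4.0002 = 99.7416 W = 0.1338 hp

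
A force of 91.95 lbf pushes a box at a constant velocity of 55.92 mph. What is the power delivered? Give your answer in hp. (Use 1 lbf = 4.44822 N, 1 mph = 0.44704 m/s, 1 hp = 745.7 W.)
Convert to SI: F = 409.014 N, v = 24.9985 m/s
P = Fv = (409.014)(24.9985) = 10224.7 W = 13.71 hp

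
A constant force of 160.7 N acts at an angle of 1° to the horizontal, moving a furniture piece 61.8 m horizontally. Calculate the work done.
W = F·d·cosθ = (160.7)(61.8)cos(1°) = 9930 J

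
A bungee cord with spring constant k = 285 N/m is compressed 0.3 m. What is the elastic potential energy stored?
PE = ½kx² = ½(285)(0.3)² = 12.83 J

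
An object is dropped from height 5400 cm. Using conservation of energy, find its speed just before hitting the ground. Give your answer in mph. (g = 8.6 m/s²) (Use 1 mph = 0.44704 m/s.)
Convert to SI: h = 54.0 m
mgh = ½mv² ⇒ v = √(2gh) = √(2·8.6·54.0) = 30.4762 m/s = 68.17 mph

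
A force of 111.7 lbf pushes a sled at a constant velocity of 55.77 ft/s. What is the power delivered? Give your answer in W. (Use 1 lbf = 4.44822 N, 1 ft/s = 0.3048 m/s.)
Convert to SI: F = 496.866 N, v = 16.9987 m/s
P = Fv = (496.866)(16.9987) = 8446 W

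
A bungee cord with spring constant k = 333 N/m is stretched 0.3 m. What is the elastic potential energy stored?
PE = ½kx² = ½(333)(0.3)² = 14.99 J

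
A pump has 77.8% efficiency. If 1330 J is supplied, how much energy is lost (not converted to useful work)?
W_lost = W_in(1 − η) = 1330·(1 − 0.778) = 295.3 J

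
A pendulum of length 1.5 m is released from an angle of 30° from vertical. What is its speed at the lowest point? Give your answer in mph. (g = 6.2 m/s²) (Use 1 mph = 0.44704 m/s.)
h = L(1 − cosθ) = 1.5(1 − cos30°) = 0.200962 m
v = √(2gh) = √(2·6.2·0.200962) = 1.57858 m/s = 3.531 mph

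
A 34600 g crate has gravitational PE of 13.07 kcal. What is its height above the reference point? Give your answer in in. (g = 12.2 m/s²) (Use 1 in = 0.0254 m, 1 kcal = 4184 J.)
Convert to SI: m = 34.6 kg, PE = 54684.9 J
h = PE/(mg) = 54684.9/(34.6·12.2) = 129.548 m = 5100 in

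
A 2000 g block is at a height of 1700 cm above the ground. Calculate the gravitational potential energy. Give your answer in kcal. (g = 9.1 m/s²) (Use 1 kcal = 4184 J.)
Convert to SI: m = 2.0 kg, h = 17.0 m
PE = mgh = (2.0)(9.1)(17.0) = 309.4 J = 0.07395 kcal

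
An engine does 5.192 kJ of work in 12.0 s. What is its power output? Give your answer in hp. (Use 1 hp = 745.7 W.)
Convert to SI: W = 5192.0 J, t = 12.0 s
P = W/t = 5192.0/12.0 = 432.667 W = 0.5802 hp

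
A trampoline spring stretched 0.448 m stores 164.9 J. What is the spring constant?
k = 2·PE/x² = 2·164.9/(0.448)² = 1643 N/m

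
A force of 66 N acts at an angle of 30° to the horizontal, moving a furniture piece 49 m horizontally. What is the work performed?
W = F·d·cosθ = (66)(49)cos(30°) = 2801 J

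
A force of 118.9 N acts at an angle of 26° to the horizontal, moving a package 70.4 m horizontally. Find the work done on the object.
W = F·d·cosθ = (118.9)(70.4)cos(26°) = 7523 J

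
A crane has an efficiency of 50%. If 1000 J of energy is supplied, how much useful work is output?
W_out = η·W_in = 0.5·1000 = 500.0 J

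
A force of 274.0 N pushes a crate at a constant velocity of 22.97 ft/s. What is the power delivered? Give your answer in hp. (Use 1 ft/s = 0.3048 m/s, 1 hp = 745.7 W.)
Convert to SI: F = 274.0 N, v = 7.00126 m/s
P = Fv = (274.0)(7.00126) = 1918.34 W = 2.573 hp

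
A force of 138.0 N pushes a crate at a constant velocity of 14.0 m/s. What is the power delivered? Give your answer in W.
P = Fv = (138.0)(14.0) = 1932 W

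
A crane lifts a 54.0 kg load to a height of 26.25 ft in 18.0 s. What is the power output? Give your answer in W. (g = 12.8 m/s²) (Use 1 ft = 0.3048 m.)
Convert to SI: m = 54.0 kg, h = 8.001 m, t = 18.0 s
P = mgh/t = (54.0)(12.8)(8.001)/18.0 = 307.2 W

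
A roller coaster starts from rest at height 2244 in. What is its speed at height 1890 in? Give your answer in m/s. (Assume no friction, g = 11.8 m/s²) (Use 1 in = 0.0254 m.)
Convert to SI: h₁−h₂ = 8.9916 m
mgh₁ = mgh₂ + ½mv² ⇒ v = √(2g(h₁−h₂)) = √(2·11.8·8.9916) = 14.57 m/s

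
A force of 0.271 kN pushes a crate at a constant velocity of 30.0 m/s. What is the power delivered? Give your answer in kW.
Convert to SI: F = 271.0 N, v = 30.0 m/s
P = Fv = (271.0)(30.0) = 8130.0 W = 8.13 kW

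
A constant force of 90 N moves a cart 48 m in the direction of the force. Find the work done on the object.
W = F·d = (90)(48) = 4320 J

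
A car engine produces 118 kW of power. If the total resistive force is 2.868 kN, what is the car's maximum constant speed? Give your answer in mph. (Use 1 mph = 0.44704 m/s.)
Convert to SI: F = 2868.0 N
P = Fv ⇒ v = P/F = 118000 W/2868.0 N = 41.1437 m/s = 92.04 mph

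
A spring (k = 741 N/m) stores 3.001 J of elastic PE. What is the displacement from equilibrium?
x = √(2·PE/k) = √(2·3.001/741) = 0.09 m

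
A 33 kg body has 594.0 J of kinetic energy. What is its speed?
v = √(2·KE/m) = √(2·594.0/33) = 6.0 m/s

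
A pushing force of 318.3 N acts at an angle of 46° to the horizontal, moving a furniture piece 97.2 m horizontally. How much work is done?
W = F·d·cosθ = (318.3)(97.2)cos(46°) = 21490 J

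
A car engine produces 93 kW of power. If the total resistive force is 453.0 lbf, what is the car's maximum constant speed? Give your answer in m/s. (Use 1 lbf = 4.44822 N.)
Convert to SI: F = 2015.04 N
P = Fv ⇒ v = P/F = 93000 W/2015.04 N = 46.15 m/s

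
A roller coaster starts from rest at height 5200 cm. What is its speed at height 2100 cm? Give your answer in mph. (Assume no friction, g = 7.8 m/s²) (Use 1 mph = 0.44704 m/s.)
Convert to SI: h₁−h₂ = 31.0 m
mgh₁ = mgh₂ + ½mv² ⇒ v = √(2g(h₁−h₂)) = √(2·7.8·31.0) = 21.9909 m/s = 49.19 mph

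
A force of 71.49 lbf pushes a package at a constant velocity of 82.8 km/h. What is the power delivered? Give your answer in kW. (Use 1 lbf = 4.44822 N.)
Convert to SI: F = 318.003 N, v = 23.0 m/s
P = Fv = (318.003)(23.0) = 7314.07 W = 7.314 kW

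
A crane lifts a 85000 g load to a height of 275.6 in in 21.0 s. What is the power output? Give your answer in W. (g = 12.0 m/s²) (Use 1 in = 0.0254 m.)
Convert to SI: m = 85.0 kg, h = 7.00024 m, t = 21.0 s
P = mgh/t = (85.0)(12.0)(7.00024)/21.0 = 340.0 W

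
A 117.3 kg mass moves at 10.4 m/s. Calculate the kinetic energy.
KE = ½mv² = ½(117.3)(10.4)² = 6344 J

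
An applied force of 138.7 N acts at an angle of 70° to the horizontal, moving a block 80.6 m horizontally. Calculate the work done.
W = F·d·cosθ = (138.7)(80.6)cos(70°) = 3824 J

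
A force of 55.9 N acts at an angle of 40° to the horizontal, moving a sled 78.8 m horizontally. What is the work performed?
W = F·d·cosθ = (55.9)(78.8)cos(40°) = 3374 J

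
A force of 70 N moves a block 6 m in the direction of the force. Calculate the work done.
W = F·d = (70)(6) = 420.0 J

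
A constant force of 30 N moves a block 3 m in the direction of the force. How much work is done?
W = F·d = (30)(3) = 90.0 J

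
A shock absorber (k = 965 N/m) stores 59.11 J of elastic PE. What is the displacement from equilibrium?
x = √(2·PE/k) = √(2·59.11/965) = 0.35 m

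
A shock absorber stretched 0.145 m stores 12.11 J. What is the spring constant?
k = 2·PE/x² = 2·12.11/(0.145)² = 1152 N/m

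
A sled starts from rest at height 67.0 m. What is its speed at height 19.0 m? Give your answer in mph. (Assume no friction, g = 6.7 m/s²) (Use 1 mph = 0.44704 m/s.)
mgh₁ = mgh₂ + ½mv² ⇒ v = √(2g(h₁−h₂)) = √(2·6.7·48.0) = 25.3614 m/s = 56.73 mph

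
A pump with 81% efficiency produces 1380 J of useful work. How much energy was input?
W_in = W_out/η = 1380/0.81 = 1704 J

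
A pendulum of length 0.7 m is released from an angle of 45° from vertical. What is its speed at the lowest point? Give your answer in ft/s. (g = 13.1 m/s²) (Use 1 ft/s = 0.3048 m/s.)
h = L(1 − cosθ) = 0.7(1 − cos45°) = 0.205025 m
v = √(2gh) = √(2·13.1·0.205025) = 2.31768 m/s = 7.604 ft/s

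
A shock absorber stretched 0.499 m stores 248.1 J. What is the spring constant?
k = 2·PE/x² = 2·248.1/(0.499)² = 1993 N/m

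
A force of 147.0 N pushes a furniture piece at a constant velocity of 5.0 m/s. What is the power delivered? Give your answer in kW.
P = Fv = (147.0)(5.0) = 735.0 W = 0.735 kW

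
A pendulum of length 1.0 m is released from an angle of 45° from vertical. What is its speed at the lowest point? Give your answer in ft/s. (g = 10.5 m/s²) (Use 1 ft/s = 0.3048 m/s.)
h = L(1 − cosθ) = 1.0(1 − cos45°) = 0.292893 m
v = √(2gh) = √(2·10.5·0.292893) = 2.48007 m/s = 8.137 ft/s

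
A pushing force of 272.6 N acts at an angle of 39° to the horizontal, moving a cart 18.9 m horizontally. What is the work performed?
W = F·d·cosθ = (272.6)(18.9)cos(39°) = 4004 J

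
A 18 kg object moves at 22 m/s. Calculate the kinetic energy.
KE = ½mv² = ½(18)(22)² = 4356.0 J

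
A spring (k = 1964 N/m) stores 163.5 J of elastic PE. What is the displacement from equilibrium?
x = √(2·PE/k) = √(2·163.5/1964) = 0.408 m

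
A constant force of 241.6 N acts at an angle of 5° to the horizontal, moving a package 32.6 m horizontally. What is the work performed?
W = F·d·cosθ = (241.6)(32.6)cos(5°) = 7846 J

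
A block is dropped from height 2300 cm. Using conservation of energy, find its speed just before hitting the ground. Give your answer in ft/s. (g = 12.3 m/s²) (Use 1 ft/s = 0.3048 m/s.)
Convert to SI: h = 23.0 m
mgh = ½mv² ⇒ v = √(2gh) = √(2·12.3·23.0) = 23.7866 m/s = 78.04 ft/s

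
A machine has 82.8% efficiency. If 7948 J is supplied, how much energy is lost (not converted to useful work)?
W_lost = W_in(1 − η) = 7948·(1 − 0.828) = 1367 J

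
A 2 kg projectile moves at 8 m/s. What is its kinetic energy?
KE = ½mv² = ½(2)(8)² = 64.0 J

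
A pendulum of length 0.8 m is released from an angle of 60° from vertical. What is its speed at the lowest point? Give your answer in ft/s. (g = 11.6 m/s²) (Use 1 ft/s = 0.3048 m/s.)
h = L(1 − cosθ) = 0.8(1 − cos60°) = 0.4 m
v = √(2gh) = √(2·11.6·0.4) = 3.04631 m/s = 9.994 ft/s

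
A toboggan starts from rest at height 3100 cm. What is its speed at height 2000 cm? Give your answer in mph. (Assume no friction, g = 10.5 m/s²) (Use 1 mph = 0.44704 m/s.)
Convert to SI: h₁−h₂ = 11.0 m
mgh₁ = mgh₂ + ½mv² ⇒ v = √(2g(h₁−h₂)) = √(2·10.5·11.0) = 15.1987 m/s = 34.0 mph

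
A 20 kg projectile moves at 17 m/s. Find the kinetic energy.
KE = ½mv² = ½(20)(17)² = 2890.0 J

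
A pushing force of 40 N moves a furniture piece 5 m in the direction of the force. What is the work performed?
W = F·d = (40)(5) = 200.0 J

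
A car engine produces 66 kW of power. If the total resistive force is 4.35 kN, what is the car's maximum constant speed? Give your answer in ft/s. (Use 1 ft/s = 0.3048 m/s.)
Convert to SI: F = 4350.0 N
P = Fv ⇒ v = P/F = 66000 W/4350.0 N = 15.1724 m/s = 49.78 ft/s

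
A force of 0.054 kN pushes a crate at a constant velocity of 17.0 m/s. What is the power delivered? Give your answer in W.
Convert to SI: F = 54.0 N, v = 17.0 m/s
P = Fv = (54.0)(17.0) = 918.0 W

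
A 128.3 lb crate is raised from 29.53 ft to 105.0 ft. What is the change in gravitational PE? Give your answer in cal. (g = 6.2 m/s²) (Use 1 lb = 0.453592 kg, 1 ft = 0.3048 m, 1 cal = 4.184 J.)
Convert to SI: m = 58.1959 kg, Δh = 23.0033 m
ΔPE = mgΔh = (58.1959)(6.2)(23.0033) = 8299.9 J = 1984 cal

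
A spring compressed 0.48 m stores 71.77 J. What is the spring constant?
k = 2·PE/x² = 2·71.77/(0.48)² = 623.0 N/m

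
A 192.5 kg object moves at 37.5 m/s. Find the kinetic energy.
KE = ½mv² = ½(192.5)(37.5)² = 135400 J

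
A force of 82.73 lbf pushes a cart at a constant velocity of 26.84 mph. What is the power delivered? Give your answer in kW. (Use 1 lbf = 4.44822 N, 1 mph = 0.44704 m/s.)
Convert to SI: F = 368.001 N, v = 11.9986 m/s
P = Fv = (368.001)(11.9986) = 4415.48 W = 4.415 kW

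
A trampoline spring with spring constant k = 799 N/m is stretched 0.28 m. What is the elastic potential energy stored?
PE = ½kx² = ½(799)(0.28)² = 31.32 J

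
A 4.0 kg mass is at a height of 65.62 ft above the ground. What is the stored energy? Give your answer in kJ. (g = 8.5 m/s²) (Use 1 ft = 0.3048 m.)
Convert to SI: m = 4.0 kg, h = 20.001 m
PE = mgh = (4.0)(8.5)(20.001) = 680.033 J = 0.68 kJ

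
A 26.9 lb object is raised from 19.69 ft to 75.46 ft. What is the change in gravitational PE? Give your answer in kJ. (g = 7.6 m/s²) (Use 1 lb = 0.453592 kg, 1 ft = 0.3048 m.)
Convert to SI: m = 12.2016 kg, Δh = 16.9987 m
ΔPE = mgΔh = (12.2016)(7.6)(16.9987) = 1576.33 J = 1.576 kJ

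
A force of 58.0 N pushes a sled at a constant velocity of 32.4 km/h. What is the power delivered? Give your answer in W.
Convert to SI: F = 58.0 N, v = 9.0 m/s
P = Fv = (58.0)(9.0) = 522.0 W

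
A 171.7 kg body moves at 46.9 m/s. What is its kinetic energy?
KE = ½mv² = ½(171.7)(46.9)² = 188800 J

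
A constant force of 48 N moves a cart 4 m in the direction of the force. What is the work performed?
W = F·d = (48)(4) = 192.0 J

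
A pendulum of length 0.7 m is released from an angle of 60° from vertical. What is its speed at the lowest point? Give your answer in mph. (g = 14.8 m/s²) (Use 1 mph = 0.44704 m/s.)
h = L(1 − cosθ) = 0.7(1 − cos60°) = 0.35 m
v = √(2gh) = √(2·14.8·0.35) = 3.2187 m/s = 7.2 mph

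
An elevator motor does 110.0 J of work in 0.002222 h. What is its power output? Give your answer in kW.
Convert to SI: W = 110.0 J, t = 7.9992 s
P = W/t = 110.0/7.9992 = 13.7514 W = 0.01375 kW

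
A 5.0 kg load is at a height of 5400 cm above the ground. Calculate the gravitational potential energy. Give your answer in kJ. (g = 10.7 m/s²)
Convert to SI: m = 5.0 kg, h = 54.0 m
PE = mgh = (5.0)(10.7)(54.0) = 2889.0 J = 2.889 kJ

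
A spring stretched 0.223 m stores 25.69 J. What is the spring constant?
k = 2·PE/x² = 2·25.69/(0.223)² = 1033 N/m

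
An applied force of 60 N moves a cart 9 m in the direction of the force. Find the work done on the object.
W = F·d = (60)(9) = 540.0 J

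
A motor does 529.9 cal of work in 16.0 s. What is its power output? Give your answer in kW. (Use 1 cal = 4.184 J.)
Convert to SI: W = 2217.1 J, t = 16.0 s
P = W/t = 2217.1/16.0 = 138.569 W = 0.1386 kW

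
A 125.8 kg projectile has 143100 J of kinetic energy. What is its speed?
v = √(2·KE/m) = √(2·143100/125.8) = 47.7 m/s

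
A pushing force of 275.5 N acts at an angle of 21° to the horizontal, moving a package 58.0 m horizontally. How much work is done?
W = F·d·cosθ = (275.5)(58.0)cos(21°) = 14920 J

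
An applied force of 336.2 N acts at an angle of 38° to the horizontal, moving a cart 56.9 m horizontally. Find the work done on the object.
W = F·d·cosθ = (336.2)(56.9)cos(38°) = 15070 J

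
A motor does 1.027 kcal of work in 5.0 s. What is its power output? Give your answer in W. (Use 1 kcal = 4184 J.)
Convert to SI: W = 4296.97 J, t = 5.0 s
P = W/t = 4296.97/5.0 = 859.4 W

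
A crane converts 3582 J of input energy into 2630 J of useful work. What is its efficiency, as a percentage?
η = W_out/W_in = 2630/3582 = 73.42%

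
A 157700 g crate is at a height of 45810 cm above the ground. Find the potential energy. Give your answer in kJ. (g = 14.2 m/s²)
Convert to SI: m = 157.7 kg, h = 458.1 m
PE = mgh = (157.7)(14.2)(458.1) = 1025840 J = 1026 kJ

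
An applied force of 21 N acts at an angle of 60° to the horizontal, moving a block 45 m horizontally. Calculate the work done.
W = F·d·cosθ = (21)(45)cos(60°) = 472.5 J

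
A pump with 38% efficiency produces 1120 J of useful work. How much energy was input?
W_in = W_out/η = 1120/0.38 = 2947 J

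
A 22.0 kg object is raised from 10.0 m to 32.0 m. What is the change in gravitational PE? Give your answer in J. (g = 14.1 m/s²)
ΔPE = mgΔh = (22.0)(14.1)(22.0) = 6824 J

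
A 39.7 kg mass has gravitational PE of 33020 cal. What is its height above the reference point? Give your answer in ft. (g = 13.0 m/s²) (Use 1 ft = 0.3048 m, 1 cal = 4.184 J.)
Convert to SI: m = 39.7 kg, PE = 138156 J
h = PE/(mg) = 138156/(39.7·13.0) = 267.692 m = 878.3 ft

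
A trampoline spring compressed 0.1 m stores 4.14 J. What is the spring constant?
k = 2·PE/x² = 2·4.14/(0.1)² = 828.0 N/m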